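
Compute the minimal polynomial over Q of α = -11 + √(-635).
m_α(x) = x^2 + 22x + 756

From α + 11 = √(-635), squaring gives (α + 11)^2 = -635, i.e. α^2 + 22α + 121 = -635, so α^2 + 22α + 756 = 0. The discriminant of x^2 + 22x + 756 is (22)^2 - 4·(756) = 484 - 3024 = -2540, and 4·(-635) is not a perfect square in Q since -635 is squarefree and ≠ 1. Hence x^2 + 22x + 756 is irreducible over Q and is the minimal polynomial of α.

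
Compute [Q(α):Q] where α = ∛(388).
[Q(α):Q] = 3

The minimal polynomial of α is x^3 - 388, irreducible over Q since 388 is not a perfect cube (so x^3 - 388 has no rational root). Hence [Q(α):Q] = deg(m_α) = 3.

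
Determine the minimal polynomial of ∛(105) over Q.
m_α(x) = x^3 - 105

α satisfies α^3 = 105, so x^3 - 105 annihilates α. By the rational root test, a rational root p/q (in lowest terms) of x^3 - 105 would satisfy p^3 = 105 q^3, forcing q = 1 and p^3 = 105; but 105 is not a perfect cube, contradiction. A monic cubic over Q with no rational root is irreducible (any nontrivial factorization would include a linear factor). Hence x^3 - 105 is the minimal polynomial of α, and in particular [Q(α):Q] = 3.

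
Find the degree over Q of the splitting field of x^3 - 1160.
[K : Q] = 6

The roots of x^3 - 1160 are ∛1160, ω∛1160, ω^2∛1160 where ω = e^(2πi/3) is a primitive cube root of unity, so K = Q(∛1160, ω). Now [Q(∛1160):Q] = 3 (since 1160 is not a perfect cube, x^3 - 1160 is irreducible) and [Q(ω):Q] = 2. Both 2 and 3 divide [K:Q], and [K:Q] ≤ 3·2 = 6, so [K:Q] = 6. (Equivalently: Q(∛1160) ⊂ R but ω ∉ R, so [K : Q(∛1160)] = 2.)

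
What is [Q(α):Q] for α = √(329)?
[Q(α):Q] = 2

[Q(α):Q] equals the degree of the minimal polynomial of α. Here α^2 = 329 and x^2 - 329 is irreducible (d = 329 is squarefree, ≠ 1, hence not a square), so deg(m_α) = 2. Thus [Q(α):Q] = 2.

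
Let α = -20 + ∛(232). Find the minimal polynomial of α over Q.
m_α(x) = x^3 + 60x^2 + 1200x + 7768

Set β = α + 20 = ∛(232), so β^3 = 232. Then (α + 20)^3 - 232 = 0, i.e. α is a root of g(x) = (x + 20)^3 - 232 = x^3 + 60x^2 + 1200x + 7768. Since g(x) = h(x + 20) where h(x) = x^3 - 232, and h is irreducible over Q (because 232 is not a perfect cube, so h has no rational root, and a monic cubic with no rational root is irreducible), g is also irreducible (irreducibility is preserved under the substitution x → x + 20). Hence m_α(x) = x^3 + 60x^2 + 1200x + 7768.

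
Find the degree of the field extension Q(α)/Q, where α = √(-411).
[Q(α):Q] = 2

[Q(α):Q] equals the degree of the minimal polynomial of α. Here α^2 = -411 and x^2 + 411 is irreducible (d = -411 is squarefree, ≠ 1, hence not a square), so deg(m_α) = 2. Thus [Q(α):Q] = 2.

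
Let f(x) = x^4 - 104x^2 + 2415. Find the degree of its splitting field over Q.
[K : Q] = 4

Solving the quadratic in x^2: x^2 = (104 ± √(104^2 - 4·2415))/2 = (104 ± √1156)/2 = (104 ± 34)/2, giving x^2 = 35 or x^2 = 69. So f(x) = (x^2 - 35)(x^2 - 69) and the roots of f are ±√35, ±√69. Hence the splitting field is K = Q(√35, √69). Since 35 and 69 are distinct squarefree integers > 1, their product 2415 is not a perfect square, so √69 ∉ Q(√35). By the tower law [K:Q] = [Q(√35,√69):Q(√35)] · [Q(√35):Q] = 2 · 2 = 4.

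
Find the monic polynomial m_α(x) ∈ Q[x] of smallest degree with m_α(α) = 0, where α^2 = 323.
m_α(x) = x^2 - 323

α satisfies α^2 - 323 = 0, so x^2 - 323 annihilates α. Since d = 323 is squarefree and ≠ 1, it is not a perfect square in Q, so x^2 - 323 has no rational root and is therefore irreducible over Q (a degree-2 polynomial over a field is irreducible iff it has no root). Hence m_α(x) = x^2 - 323.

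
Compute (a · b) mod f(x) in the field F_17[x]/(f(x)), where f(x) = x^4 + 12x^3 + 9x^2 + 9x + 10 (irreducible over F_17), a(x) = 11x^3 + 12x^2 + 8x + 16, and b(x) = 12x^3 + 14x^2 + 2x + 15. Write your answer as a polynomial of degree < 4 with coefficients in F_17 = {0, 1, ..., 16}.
a · b ≡ 8x^3 + 9x^2 + x + 1 (mod f(x))

Multiply in F_17[x]: a(x)·b(x) = (11x^3 + 12x^2 + 8x + 16)·(12x^3 + 14x^2 + 2x + 15) = 13x^6 + 9x^5 + 14x^4 + 12x^2 + 16x + 2. This has degree ≥ 4, so divide by f(x) over F_17: 13x^6 + 9x^5 + 14x^4 + 12x^2 + 16x + 2 = (13x^2 + 6x + 12)·(x^4 + 12x^3 + 9x^2 + 9x + 10) + (8x^3 + 9x^2 + x + 1). Hence a·b ≡ 8x^3 + 9x^2 + x + 1 (mod f). (F_17[x]/(f) is a field with 17^4 = 83521 elements since f is irreducible of degree 4.)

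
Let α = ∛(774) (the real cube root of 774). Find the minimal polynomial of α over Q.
m_α(x) = x^3 - 774

α satisfies α^3 = 774, so x^3 - 774 annihilates α. By the rational root test, a rational root p/q (in lowest terms) of x^3 - 774 would satisfy p^3 = 774 q^3, forcing q = 1 and p^3 = 774; but 774 is not a perfect cube, contradiction. A monic cubic over Q with no rational root is irreducible (any nontrivial factorization would include a linear factor). Hence x^3 - 774 is the minimal polynomial of α, and in particular [Q(α):Q] = 3.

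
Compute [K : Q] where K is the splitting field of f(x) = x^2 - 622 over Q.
[K : Q] = 2

f(x) = x^2 - 622 factors as (x - √622)(x + √622). The splitting field is K = Q(√622). Since 622 is squarefree and > 1, it is not a perfect square, so x^2 - 622 is irreducible over Q and [Q(√622) : Q] = 2. Hence [K : Q] = 2.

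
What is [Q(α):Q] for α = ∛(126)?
[Q(α):Q] = 3

The minimal polynomial of α is x^3 - 126, irreducible over Q since 126 is not a perfect cube (so x^3 - 126 has no rational root). Hence [Q(α):Q] = deg(m_α) = 3.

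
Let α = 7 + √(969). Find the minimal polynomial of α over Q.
m_α(x) = x^2 - 14x - 920

From α - 7 = √(969), squaring gives (α - 7)^2 = 969, i.e. α^2 - 14α + 49 = 969, so α^2 - 14α - 920 = 0. The discriminant of x^2 - 14x - 920 is (-14)^2 - 4·(-920) = 196 + 3680 = 3876, and 4·(969) is not a perfect square in Q since 969 is squarefree and ≠ 1. Hence x^2 - 14x - 920 is irreducible over Q and is the minimal polynomial of α.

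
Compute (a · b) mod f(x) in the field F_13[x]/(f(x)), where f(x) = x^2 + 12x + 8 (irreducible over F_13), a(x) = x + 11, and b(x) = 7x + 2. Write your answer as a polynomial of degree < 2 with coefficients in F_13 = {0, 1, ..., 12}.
a · b ≡ 8x + 5 (mod f(x))

Multiply in F_13[x]: a(x)·b(x) = (x + 11)·(7x + 2) = 7x^2 + x + 9. This has degree ≥ 2, so divide by f(x) over F_13: 7x^2 + x + 9 = (7)·(x^2 + 12x + 8) + (8x + 5). Hence a·b ≡ 8x + 5 (mod f). (F_13[x]/(f) is a field with 13^2 = 169 elements since f is irreducible of degree 2.)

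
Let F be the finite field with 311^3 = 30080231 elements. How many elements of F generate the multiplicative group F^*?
There are φ(30080230) = 11028960 primitive elements

F_q^* is cyclic of order q - 1 = 30080230. A cyclic group of order m has exactly φ(m) generators. Here m = 30080230 = 2 · 5 · 19 · 31 · 5107, so the number of primitive elements is φ(30080230) = 11028960.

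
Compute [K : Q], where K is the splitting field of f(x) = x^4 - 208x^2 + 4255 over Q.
[K : Q] = 4

Solving the quadratic in x^2: x^2 = (208 ± √(208^2 - 4·4255))/2 = (208 ± √26244)/2 = (208 ± 162)/2, giving x^2 = 185 or x^2 = 23. So f(x) = (x^2 - 185)(x^2 - 23) and the roots of f are ±√185, ±√23. Hence the splitting field is K = Q(√185, √23). Since 185 and 23 are distinct squarefree integers > 1, their product 4255 is not a perfect square, so √23 ∉ Q(√185). By the tower law [K:Q] = [Q(√185,√23):Q(√185)] · [Q(√185):Q] = 2 · 2 = 4.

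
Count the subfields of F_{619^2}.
F_{619^2} has 2 subfields

The subfields of F_{p^n} are exactly the fields F_{p^d} for d | n (each is the fixed field of the unique index-d subgroup of Gal(F_{p^n}/F_p) ≅ Z/nZ). The divisors of n = 2 are {1, 2}, giving 2 subfields: F_{619^1}, F_{619^2}.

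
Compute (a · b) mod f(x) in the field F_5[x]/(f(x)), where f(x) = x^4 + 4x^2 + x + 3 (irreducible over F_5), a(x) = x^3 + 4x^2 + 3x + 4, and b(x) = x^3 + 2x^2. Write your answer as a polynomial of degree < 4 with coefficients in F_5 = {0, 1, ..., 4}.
a · b ≡ x^2 + 4 (mod f(x))

Multiply in F_5[x]: a(x)·b(x) = (x^3 + 4x^2 + 3x + 4)·(x^3 + 2x^2) = x^6 + x^5 + x^4 + 3x^2. This has degree ≥ 4, so divide by f(x) over F_5: x^6 + x^5 + x^4 + 3x^2 = (x^2 + x + 2)·(x^4 + 4x^2 + x + 3) + (x^2 + 4). Hence a·b ≡ x^2 + 4 (mod f). (F_5[x]/(f) is a field with 5^4 = 625 elements since f is irreducible of degree 4.)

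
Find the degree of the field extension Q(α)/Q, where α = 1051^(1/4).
[Q(α):Q] = 4

α is a root of x^4 - 1051. By Eisenstein's criterion at the prime p = 1051 (which divides the constant term 1051 but p^2 = 1104601 does not, since 1051 is squarefree), x^4 - 1051 is irreducible over Q. Hence [Q(α):Q] = 4.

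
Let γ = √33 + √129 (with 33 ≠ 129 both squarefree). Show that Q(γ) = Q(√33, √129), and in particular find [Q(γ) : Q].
[Q(γ) : Q] = 4 (equivalently, Q(γ) = Q(√33, √129))

Obviously Q(γ) ⊆ Q(√33, √129), and [Q(√33, √129):Q] = 4 (since 33, 129 are distinct squarefree integers > 1 with 4257 not a perfect square). To show equality we compute the minimal polynomial of γ. From γ = √33 + √129: γ^2 = 33 + 2√(4257) + 129 = 162 + 2√(4257), so γ^2 - 162 = 2√(4257); squaring, (γ^2 - 162)^2 = 4·4257, i.e. γ^4 - 324γ^2 + 26244 - 17028 = 0, i.e. γ^4 - 324γ^2 + 9216 = 0. So γ is a root of x^4 - 324x^2 + 9216. This polynomial is irreducible over Q: it has no rational root (each ±√33 ± √129 is irrational), and any factorization into two quadratics over Q would force √(4257) ∈ Q (pairing opposite roots) or √33, √129 ∈ Q (other pairings), all impossible. Hence [Q(γ):Q] = 4 = [Q(√33, √129):Q], so Q(γ) = Q(√33, √129).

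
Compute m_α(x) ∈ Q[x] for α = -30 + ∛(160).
m_α(x) = x^3 + 90x^2 + 2700x + 26840

Set β = α + 30 = ∛(160), so β^3 = 160. Then (α + 30)^3 - 160 = 0, i.e. α is a root of g(x) = (x + 30)^3 - 160 = x^3 + 90x^2 + 2700x + 26840. Since g(x) = h(x + 30) where h(x) = x^3 - 160, and h is irreducible over Q (because 160 is not a perfect cube, so h has no rational root, and a monic cubic with no rational root is irreducible), g is also irreducible (irreducibility is preserved under the substitution x → x + 30). Hence m_α(x) = x^3 + 90x^2 + 2700x + 26840.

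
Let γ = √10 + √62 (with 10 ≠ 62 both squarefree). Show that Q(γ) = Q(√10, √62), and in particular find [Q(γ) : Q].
[Q(γ) : Q] = 4 (equivalently, Q(γ) = Q(√10, √62))

Obviously Q(γ) ⊆ Q(√10, √62), and [Q(√10, √62):Q] = 4 (since 10, 62 are distinct squarefree integers > 1 with 620 not a perfect square). To show equality we compute the minimal polynomial of γ. From γ = √10 + √62: γ^2 = 10 + 2√(620) + 62 = 72 + 2√(620), so γ^2 - 72 = 2√(620); squaring, (γ^2 - 72)^2 = 4·620, i.e. γ^4 - 144γ^2 + 5184 - 2480 = 0, i.e. γ^4 - 144γ^2 + 2704 = 0. So γ is a root of x^4 - 144x^2 + 2704. This polynomial is irreducible over Q: it has no rational root (each ±√10 ± √62 is irrational), and any factorization into two quadratics over Q would force √(620) ∈ Q (pairing opposite roots) or √10, √62 ∈ Q (other pairings), all impossible. Hence [Q(γ):Q] = 4 = [Q(√10, √62):Q], so Q(γ) = Q(√10, √62).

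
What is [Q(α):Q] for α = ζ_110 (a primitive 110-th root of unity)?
[Q(α):Q] = 40

The minimal polynomial of ζ_110 over Q is the 110-th cyclotomic polynomial Φ_110(x), which is irreducible over Q and has degree φ(110) = 40. Hence [Q(α):Q] = φ(110) = 40.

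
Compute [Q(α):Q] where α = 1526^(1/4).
[Q(α):Q] = 4

α is a root of x^4 - 1526. By Eisenstein's criterion at the prime p = 2 (which divides the constant term 1526 but p^2 = 4 does not, since 1526 is squarefree), x^4 - 1526 is irreducible over Q. Hence [Q(α):Q] = 4.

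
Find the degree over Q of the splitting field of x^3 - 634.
[K : Q] = 6

The roots of x^3 - 634 are ∛634, ω∛634, ω^2∛634 where ω = e^(2πi/3) is a primitive cube root of unity, so K = Q(∛634, ω). Now [Q(∛634):Q] = 3 (since 634 is not a perfect cube, x^3 - 634 is irreducible) and [Q(ω):Q] = 2. Both 2 and 3 divide [K:Q], and [K:Q] ≤ 3·2 = 6, so [K:Q] = 6. (Equivalently: Q(∛634) ⊂ R but ω ∉ R, so [K : Q(∛634)] = 2.)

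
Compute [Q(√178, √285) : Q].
[Q(√178, √285) : Q] = 4

[Q(√178):Q] = 2 (min poly x^2 - 178, irreducible since 178 is squarefree > 1). For the top step, suppose √285 ∈ Q(√178), say √285 = c + d√178 with c, d ∈ Q. Squaring: 285 = c^2 + 178d^2 + 2cd√178. Since √178 ∉ Q this forces 2cd = 0. If d = 0 then √285 = c ∈ Q, contradicting 285 squarefree > 1. If c = 0 then 285 = 178d^2, so 178·285 = (178d)^2 is a perfect square in Q — but 178·285 = 50730 is not a perfect square (since 178 and 285 are distinct squarefree integers). Contradiction. Hence √285 ∉ Q(√178), so x^2 - 285 stays irreducible over Q(√178) and [Q(√178, √285) : Q(√178)] = 2. By the tower law, [Q(√178, √285) : Q] = 2 · 2 = 4.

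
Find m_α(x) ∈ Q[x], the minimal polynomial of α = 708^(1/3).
m_α(x) = x^3 - 708

α satisfies α^3 = 708, so x^3 - 708 annihilates α. By the rational root test, a rational root p/q (in lowest terms) of x^3 - 708 would satisfy p^3 = 708 q^3, forcing q = 1 and p^3 = 708; but 708 is not a perfect cube, contradiction. A monic cubic over Q with no rational root is irreducible (any nontrivial factorization would include a linear factor). Hence x^3 - 708 is the minimal polynomial of α, and in particular [Q(α):Q] = 3.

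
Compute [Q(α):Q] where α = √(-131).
[Q(α):Q] = 2

[Q(α):Q] equals the degree of the minimal polynomial of α. Here α^2 = -131 and x^2 + 131 is irreducible (d = -131 is squarefree, ≠ 1, hence not a square), so deg(m_α) = 2. Thus [Q(α):Q] = 2.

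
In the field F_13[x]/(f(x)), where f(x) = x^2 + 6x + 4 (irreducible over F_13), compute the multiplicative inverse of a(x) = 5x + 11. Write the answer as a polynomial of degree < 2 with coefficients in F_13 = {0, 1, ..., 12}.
a(x)^(-1) ≡ x + 9 (mod f(x))

Since f is irreducible over F_13, F_13[x]/(f) is a field and a(x) ≠ 0 has an inverse. Apply the extended Euclidean algorithm to f(x) and a(x) in F_13[x]: f(x) = (8x + 7)·a(x) + (5). The last nonzero remainder is the constant 5 = gcd(f, a) in F_13. Back-substituting through the division chain expresses 5 = s(x)·a(x) + t(x)·f(x) with s(x) ≡ 5x + 6 (mod f), so (5x + 6)·a(x) ≡ 5 (mod f). Multiplying by 5^(-1) ≡ 8 in F_13 gives a(x)^(-1) ≡ 8·(5x + 6) ≡ x + 9 (mod f). Check: (5x + 11)·(x + 9) = 5x^2 + 4x + 8 ≡ 1 (mod x^2 + 6x + 4).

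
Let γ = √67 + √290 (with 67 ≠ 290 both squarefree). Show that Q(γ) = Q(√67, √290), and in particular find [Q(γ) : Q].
[Q(γ) : Q] = 4 (equivalently, Q(γ) = Q(√67, √290))

Obviously Q(γ) ⊆ Q(√67, √290), and [Q(√67, √290):Q] = 4 (since 67, 290 are distinct squarefree integers > 1 with 19430 not a perfect square). To show equality we compute the minimal polynomial of γ. From γ = √67 + √290: γ^2 = 67 + 2√(19430) + 290 = 357 + 2√(19430), so γ^2 - 357 = 2√(19430); squaring, (γ^2 - 357)^2 = 4·19430, i.e. γ^4 - 714γ^2 + 127449 - 77720 = 0, i.e. γ^4 - 714γ^2 + 49729 = 0. So γ is a root of x^4 - 714x^2 + 49729. This polynomial is irreducible over Q: it has no rational root (each ±√67 ± √290 is irrational), and any factorization into two quadratics over Q would force √(19430) ∈ Q (pairing opposite roots) or √67, √290 ∈ Q (other pairings), all impossible. Hence [Q(γ):Q] = 4 = [Q(√67, √290):Q], so Q(γ) = Q(√67, √290).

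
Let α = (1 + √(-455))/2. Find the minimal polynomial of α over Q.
m_α(x) = x^2 - x + 114

From 2α - 1 = √(-455), squaring gives (2α - 1)^2 = -455, i.e. 4α^2 - 4α + 1 = -455, so α^2 - α + (1 + 455)/4 = 0. Since -455 ≡ 1 (mod 4), (1 + 455)/4 = 114 ∈ Z. The polynomial x^2 - x + 114 has discriminant 1 - 4·(114) = -455, which is not a perfect square in Q (d = -455 is squarefree and ≠ 1), so x^2 - x + 114 is irreducible over Q. It is the minimal polynomial of α.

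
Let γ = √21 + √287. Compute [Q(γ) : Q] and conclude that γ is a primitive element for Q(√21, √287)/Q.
[Q(γ) : Q] = 4 (equivalently, Q(γ) = Q(√21, √287))

Obviously Q(γ) ⊆ Q(√21, √287), and [Q(√21, √287):Q] = 4 (since 21, 287 are distinct squarefree integers > 1 with 6027 not a perfect square). To show equality we compute the minimal polynomial of γ. From γ = √21 + √287: γ^2 = 21 + 2√(6027) + 287 = 308 + 2√(6027), so γ^2 - 308 = 2√(6027); squaring, (γ^2 - 308)^2 = 4·6027, i.e. γ^4 - 616γ^2 + 94864 - 24108 = 0, i.e. γ^4 - 616γ^2 + 70756 = 0. So γ is a root of x^4 - 616x^2 + 70756. This polynomial is irreducible over Q: it has no rational root (each ±√21 ± √287 is irrational), and any factorization into two quadratics over Q would force √(6027) ∈ Q (pairing opposite roots) or √21, √287 ∈ Q (other pairings), all impossible. Hence [Q(γ):Q] = 4 = [Q(√21, √287):Q], so Q(γ) = Q(√21, √287).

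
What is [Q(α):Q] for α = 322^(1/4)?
[Q(α):Q] = 4

α is a root of x^4 - 322. By Eisenstein's criterion at the prime p = 2 (which divides the constant term 322 but p^2 = 4 does not, since 322 is squarefree), x^4 - 322 is irreducible over Q. Hence [Q(α):Q] = 4.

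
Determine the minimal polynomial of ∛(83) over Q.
m_α(x) = x^3 - 83

α satisfies α^3 = 83, so x^3 - 83 annihilates α. By the rational root test, a rational root p/q (in lowest terms) of x^3 - 83 would satisfy p^3 = 83 q^3, forcing q = 1 and p^3 = 83; but 83 is not a perfect cube, contradiction. A monic cubic over Q with no rational root is irreducible (any nontrivial factorization would include a linear factor). Hence x^3 - 83 is the minimal polynomial of α, and in particular [Q(α):Q] = 3.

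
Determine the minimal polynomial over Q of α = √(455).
m_α(x) = x^2 - 455

α satisfies α^2 - 455 = 0, so x^2 - 455 annihilates α. Since d = 455 is squarefree and ≠ 1, it is not a perfect square in Q, so x^2 - 455 has no rational root and is therefore irreducible over Q (a degree-2 polynomial over a field is irreducible iff it has no root). Hence m_α(x) = x^2 - 455.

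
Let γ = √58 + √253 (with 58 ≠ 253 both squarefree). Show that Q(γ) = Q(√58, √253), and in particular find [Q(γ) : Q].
[Q(γ) : Q] = 4 (equivalently, Q(γ) = Q(√58, √253))

Obviously Q(γ) ⊆ Q(√58, √253), and [Q(√58, √253):Q] = 4 (since 58, 253 are distinct squarefree integers > 1 with 14674 not a perfect square). To show equality we compute the minimal polynomial of γ. From γ = √58 + √253: γ^2 = 58 + 2√(14674) + 253 = 311 + 2√(14674), so γ^2 - 311 = 2√(14674); squaring, (γ^2 - 311)^2 = 4·14674, i.e. γ^4 - 622γ^2 + 96721 - 58696 = 0, i.e. γ^4 - 622γ^2 + 38025 = 0. So γ is a root of x^4 - 622x^2 + 38025. This polynomial is irreducible over Q: it has no rational root (each ±√58 ± √253 is irrational), and any factorization into two quadratics over Q would force √(14674) ∈ Q (pairing opposite roots) or √58, √253 ∈ Q (other pairings), all impossible. Hence [Q(γ):Q] = 4 = [Q(√58, √253):Q], so Q(γ) = Q(√58, √253).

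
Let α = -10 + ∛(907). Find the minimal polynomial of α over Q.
m_α(x) = x^3 + 30x^2 + 300x + 93

Set β = α + 10 = ∛(907), so β^3 = 907. Then (α + 10)^3 - 907 = 0, i.e. α is a root of g(x) = (x + 10)^3 - 907 = x^3 + 30x^2 + 300x + 93. Since g(x) = h(x + 10) where h(x) = x^3 - 907, and h is irreducible over Q (because 907 is not a perfect cube, so h has no rational root, and a monic cubic with no rational root is irreducible), g is also irreducible (irreducibility is preserved under the substitution x → x + 10). Hence m_α(x) = x^3 + 30x^2 + 300x + 93.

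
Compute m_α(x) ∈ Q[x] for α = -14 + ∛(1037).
m_α(x) = x^3 + 42x^2 + 588x + 1707

Set β = α + 14 = ∛(1037), so β^3 = 1037. Then (α + 14)^3 - 1037 = 0, i.e. α is a root of g(x) = (x + 14)^3 - 1037 = x^3 + 42x^2 + 588x + 1707. Since g(x) = h(x + 14) where h(x) = x^3 - 1037, and h is irreducible over Q (because 1037 is not a perfect cube, so h has no rational root, and a monic cubic with no rational root is irreducible), g is also irreducible (irreducibility is preserved under the substitution x → x + 14). Hence m_α(x) = x^3 + 42x^2 + 588x + 1707.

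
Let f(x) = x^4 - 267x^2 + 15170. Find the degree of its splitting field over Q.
[K : Q] = 4

Solving the quadratic in x^2: x^2 = (267 ± √(267^2 - 4·15170))/2 = (267 ± √10609)/2 = (267 ± 103)/2, giving x^2 = 185 or x^2 = 82. So f(x) = (x^2 - 185)(x^2 - 82) and the roots of f are ±√185, ±√82. Hence the splitting field is K = Q(√185, √82). Since 185 and 82 are distinct squarefree integers > 1, their product 15170 is not a perfect square, so √82 ∉ Q(√185). By the tower law [K:Q] = [Q(√185,√82):Q(√185)] · [Q(√185):Q] = 2 · 2 = 4.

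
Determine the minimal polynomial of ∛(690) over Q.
m_α(x) = x^3 - 690

α satisfies α^3 = 690, so x^3 - 690 annihilates α. By the rational root test, a rational root p/q (in lowest terms) of x^3 - 690 would satisfy p^3 = 690 q^3, forcing q = 1 and p^3 = 690; but 690 is not a perfect cube, contradiction. A monic cubic over Q with no rational root is irreducible (any nontrivial factorization would include a linear factor). Hence x^3 - 690 is the minimal polynomial of α, and in particular [Q(α):Q] = 3.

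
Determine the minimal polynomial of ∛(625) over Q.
m_α(x) = x^3 - 625

α satisfies α^3 = 625, so x^3 - 625 annihilates α. By the rational root test, a rational root p/q (in lowest terms) of x^3 - 625 would satisfy p^3 = 625 q^3, forcing q = 1 and p^3 = 625; but 625 is not a perfect cube, contradiction. A monic cubic over Q with no rational root is irreducible (any nontrivial factorization would include a linear factor). Hence x^3 - 625 is the minimal polynomial of α, and in particular [Q(α):Q] = 3.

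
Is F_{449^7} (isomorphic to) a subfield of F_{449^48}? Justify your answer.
No: F_{449^7} is not a subfield of F_{449^48}

F_{p^m} embeds in F_{p^n} iff m | n. Here 7 ∤ 48 (since 48 = 6·7 + 6 with remainder 6 ≠ 0), so F_{449^7} is not a subfield of F_{449^48}. Equivalently: if it were, the tower law would give 7 = [F_{449^7}:F_449] dividing [F_{449^48}:F_449] = 48, contradiction.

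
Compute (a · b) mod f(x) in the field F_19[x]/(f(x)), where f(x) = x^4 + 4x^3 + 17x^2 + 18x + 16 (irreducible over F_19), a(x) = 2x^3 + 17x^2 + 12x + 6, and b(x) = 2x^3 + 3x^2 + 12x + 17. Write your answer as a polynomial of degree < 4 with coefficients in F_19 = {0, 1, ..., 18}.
a · b ≡ 9x^3 + 15x^2 + 17x + 2 (mod f(x))

Multiply in F_19[x]: a(x)·b(x) = (2x^3 + 17x^2 + 12x + 6)·(2x^3 + 3x^2 + 12x + 17) = 4x^6 + 2x^5 + 4x^4 + x^3 + 14x^2 + 10x + 7. This has degree ≥ 4, so divide by f(x) over F_19: 4x^6 + 2x^5 + 4x^4 + x^3 + 14x^2 + 10x + 7 = (4x^2 + 5x + 11)·(x^4 + 4x^3 + 17x^2 + 18x + 16) + (9x^3 + 15x^2 + 17x + 2). Hence a·b ≡ 9x^3 + 15x^2 + 17x + 2 (mod f). (F_19[x]/(f) is a field with 19^4 = 130321 elements since f is irreducible of degree 4.)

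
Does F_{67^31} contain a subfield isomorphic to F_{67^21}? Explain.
No: F_{67^21} is not a subfield of F_{67^31}

F_{p^m} embeds in F_{p^n} iff m | n. Here 21 ∤ 31 (since 31 = 1·21 + 10 with remainder 10 ≠ 0), so F_{67^21} is not a subfield of F_{67^31}. Equivalently: if it were, the tower law would give 21 = [F_{67^21}:F_67] dividing [F_{67^31}:F_67] = 31, contradiction.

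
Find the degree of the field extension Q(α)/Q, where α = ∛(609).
[Q(α):Q] = 3

The minimal polynomial of α is x^3 - 609, irreducible over Q since 609 is not a perfect cube (so x^3 - 609 has no rational root). Hence [Q(α):Q] = deg(m_α) = 3.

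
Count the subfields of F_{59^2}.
F_{59^2} has 2 subfields

The subfields of F_{p^n} are exactly the fields F_{p^d} for d | n (each is the fixed field of the unique index-d subgroup of Gal(F_{p^n}/F_p) ≅ Z/nZ). The divisors of n = 2 are {1, 2}, giving 2 subfields: F_{59^1}, F_{59^2}.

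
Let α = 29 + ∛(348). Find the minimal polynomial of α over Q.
m_α(x) = x^3 - 87x^2 + 2523x - 24737

Set β = α - 29 = ∛(348), so β^3 = 348. Then (α - 29)^3 - 348 = 0, i.e. α is a root of g(x) = (x - 29)^3 - 348 = x^3 - 87x^2 + 2523x - 24737. Since g(x) = h(x - 29) where h(x) = x^3 - 348, and h is irreducible over Q (because 348 is not a perfect cube, so h has no rational root, and a monic cubic with no rational root is irreducible), g is also irreducible (irreducibility is preserved under the substitution x → x - 29). Hence m_α(x) = x^3 - 87x^2 + 2523x - 24737.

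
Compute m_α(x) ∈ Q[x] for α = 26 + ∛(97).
m_α(x) = x^3 - 78x^2 + 2028x - 17673

Set β = α - 26 = ∛(97), so β^3 = 97. Then (α - 26)^3 - 97 = 0, i.e. α is a root of g(x) = (x - 26)^3 - 97 = x^3 - 78x^2 + 2028x - 17673. Since g(x) = h(x - 26) where h(x) = x^3 - 97, and h is irreducible over Q (because 97 is not a perfect cube, so h has no rational root, and a monic cubic with no rational root is irreducible), g is also irreducible (irreducibility is preserved under the substitution x → x - 26). Hence m_α(x) = x^3 - 78x^2 + 2028x - 17673.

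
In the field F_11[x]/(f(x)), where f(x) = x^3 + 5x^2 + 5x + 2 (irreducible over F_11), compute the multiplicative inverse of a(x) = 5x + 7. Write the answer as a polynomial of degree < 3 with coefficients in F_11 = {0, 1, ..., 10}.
a(x)^(-1) ≡ 2x^2 + 5x + 3 (mod f(x))

Since f is irreducible over F_11, F_11[x]/(f) is a field and a(x) ≠ 0 has an inverse. Apply the extended Euclidean algorithm to f(x) and a(x) in F_11[x]: f(x) = (9x^2 + 6x + 8)·a(x) + (1). The last nonzero remainder is the constant 1 = gcd(f, a) in F_11. Back-substituting through the division chain expresses 1 = s(x)·a(x) + t(x)·f(x) with s(x) ≡ 2x^2 + 5x + 3 (mod f), so a(x)^(-1) ≡ s(x) = 2x^2 + 5x + 3 (mod f). Check: (5x + 7)·(2x^2 + 5x + 3) = 10x^3 + 6x^2 + 6x + 10 ≡ 1 (mod x^3 + 5x^2 + 5x + 2).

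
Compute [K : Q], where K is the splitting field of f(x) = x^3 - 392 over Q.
[K : Q] = 6

The roots of x^3 - 392 are ∛392, ω∛392, ω^2∛392 where ω = e^(2πi/3) is a primitive cube root of unity, so K = Q(∛392, ω). Now [Q(∛392):Q] = 3 (since 392 is not a perfect cube, x^3 - 392 is irreducible) and [Q(ω):Q] = 2. Both 2 and 3 divide [K:Q], and [K:Q] ≤ 3·2 = 6, so [K:Q] = 6. (Equivalently: Q(∛392) ⊂ R but ω ∉ R, so [K : Q(∛392)] = 2.)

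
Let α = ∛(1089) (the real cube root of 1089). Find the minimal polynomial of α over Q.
m_α(x) = x^3 - 1089

α satisfies α^3 = 1089, so x^3 - 1089 annihilates α. By the rational root test, a rational root p/q (in lowest terms) of x^3 - 1089 would satisfy p^3 = 1089 q^3, forcing q = 1 and p^3 = 1089; but 1089 is not a perfect cube, contradiction. A monic cubic over Q with no rational root is irreducible (any nontrivial factorization would include a linear factor). Hence x^3 - 1089 is the minimal polynomial of α, and in particular [Q(α):Q] = 3.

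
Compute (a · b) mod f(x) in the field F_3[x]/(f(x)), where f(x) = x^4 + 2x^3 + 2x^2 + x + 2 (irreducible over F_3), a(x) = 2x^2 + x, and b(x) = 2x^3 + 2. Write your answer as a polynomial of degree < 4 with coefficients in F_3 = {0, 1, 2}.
a · b ≡ x^3 (mod f(x))

Multiply in F_3[x]: a(x)·b(x) = (2x^2 + x)·(2x^3 + 2) = x^5 + 2x^4 + x^2 + 2x. This has degree ≥ 4, so divide by f(x) over F_3: x^5 + 2x^4 + x^2 + 2x = (x)·(x^4 + 2x^3 + 2x^2 + x + 2) + (x^3). Hence a·b ≡ x^3 (mod f). (F_3[x]/(f) is a field with 3^4 = 81 elements since f is irreducible of degree 4.)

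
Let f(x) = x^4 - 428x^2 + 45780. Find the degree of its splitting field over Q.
[K : Q] = 4

Solving the quadratic in x^2: x^2 = (428 ± √(428^2 - 4·45780))/2 = (428 ± √64)/2 = (428 ± 8)/2, giving x^2 = 218 or x^2 = 210. So f(x) = (x^2 - 218)(x^2 - 210) and the roots of f are ±√218, ±√210. Hence the splitting field is K = Q(√218, √210). Since 218 and 210 are distinct squarefree integers > 1, their product 45780 is not a perfect square, so √210 ∉ Q(√218). By the tower law [K:Q] = [Q(√218,√210):Q(√218)] · [Q(√218):Q] = 2 · 2 = 4.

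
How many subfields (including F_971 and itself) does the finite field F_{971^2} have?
F_{971^2} has 2 subfields

The subfields of F_{p^n} are exactly the fields F_{p^d} for d | n (each is the fixed field of the unique index-d subgroup of Gal(F_{p^n}/F_p) ≅ Z/nZ). The divisors of n = 2 are {1, 2}, giving 2 subfields: F_{971^1}, F_{971^2}.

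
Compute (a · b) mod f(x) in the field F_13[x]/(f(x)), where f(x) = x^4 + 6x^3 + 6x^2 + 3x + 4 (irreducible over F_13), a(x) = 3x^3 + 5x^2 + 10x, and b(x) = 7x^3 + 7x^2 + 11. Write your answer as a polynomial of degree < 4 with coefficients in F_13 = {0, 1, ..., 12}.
a · b ≡ 3x^3 + 10x^2 + 12x + 3 (mod f(x))

Multiply in F_13[x]: a(x)·b(x) = (3x^3 + 5x^2 + 10x)·(7x^3 + 7x^2 + 11) = 8x^6 + 4x^5 + x^4 + 12x^3 + 3x^2 + 6x. This has degree ≥ 4, so divide by f(x) over F_13: 8x^6 + 4x^5 + x^4 + 12x^3 + 3x^2 + 6x = (8x^2 + 8x + 9)·(x^4 + 6x^3 + 6x^2 + 3x + 4) + (3x^3 + 10x^2 + 12x + 3). Hence a·b ≡ 3x^3 + 10x^2 + 12x + 3 (mod f). (F_13[x]/(f) is a field with 13^4 = 28561 elements since f is irreducible of degree 4.)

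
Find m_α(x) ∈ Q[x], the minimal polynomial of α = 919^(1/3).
m_α(x) = x^3 - 919

α satisfies α^3 = 919, so x^3 - 919 annihilates α. By the rational root test, a rational root p/q (in lowest terms) of x^3 - 919 would satisfy p^3 = 919 q^3, forcing q = 1 and p^3 = 919; but 919 is not a perfect cube, contradiction. A monic cubic over Q with no rational root is irreducible (any nontrivial factorization would include a linear factor). Hence x^3 - 919 is the minimal polynomial of α, and in particular [Q(α):Q] = 3.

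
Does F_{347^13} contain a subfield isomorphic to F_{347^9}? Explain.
No: F_{347^9} is not a subfield of F_{347^13}

F_{p^m} embeds in F_{p^n} iff m | n. Here 9 ∤ 13 (since 13 = 1·9 + 4 with remainder 4 ≠ 0), so F_{347^9} is not a subfield of F_{347^13}. Equivalently: if it were, the tower law would give 9 = [F_{347^9}:F_347] dividing [F_{347^13}:F_347] = 13, contradiction.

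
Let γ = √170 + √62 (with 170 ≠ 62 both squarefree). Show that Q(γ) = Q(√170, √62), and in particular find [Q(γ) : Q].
[Q(γ) : Q] = 4 (equivalently, Q(γ) = Q(√170, √62))

Obviously Q(γ) ⊆ Q(√170, √62), and [Q(√170, √62):Q] = 4 (since 170, 62 are distinct squarefree integers > 1 with 10540 not a perfect square). To show equality we compute the minimal polynomial of γ. From γ = √170 + √62: γ^2 = 170 + 2√(10540) + 62 = 232 + 2√(10540), so γ^2 - 232 = 2√(10540); squaring, (γ^2 - 232)^2 = 4·10540, i.e. γ^4 - 464γ^2 + 53824 - 42160 = 0, i.e. γ^4 - 464γ^2 + 11664 = 0. So γ is a root of x^4 - 464x^2 + 11664. This polynomial is irreducible over Q: it has no rational root (each ±√170 ± √62 is irrational), and any factorization into two quadratics over Q would force √(10540) ∈ Q (pairing opposite roots) or √170, √62 ∈ Q (other pairings), all impossible. Hence [Q(γ):Q] = 4 = [Q(√170, √62):Q], so Q(γ) = Q(√170, √62).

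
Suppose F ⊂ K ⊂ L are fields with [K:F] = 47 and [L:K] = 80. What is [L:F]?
[L:F] = 3760

The tower law says that for any tower of field extensions F ⊂ K ⊂ L with finite degrees, [L:F] = [L:K] · [K:F]. Here this gives [L:F] = 80 · 47 = 3760.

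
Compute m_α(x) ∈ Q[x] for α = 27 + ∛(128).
m_α(x) = x^3 - 81x^2 + 2187x - 19811

Set β = α - 27 = ∛(128), so β^3 = 128. Then (α - 27)^3 - 128 = 0, i.e. α is a root of g(x) = (x - 27)^3 - 128 = x^3 - 81x^2 + 2187x - 19811. Since g(x) = h(x - 27) where h(x) = x^3 - 128, and h is irreducible over Q (because 128 is not a perfect cube, so h has no rational root, and a monic cubic with no rational root is irreducible), g is also irreducible (irreducibility is preserved under the substitution x → x - 27). Hence m_α(x) = x^3 - 81x^2 + 2187x - 19811.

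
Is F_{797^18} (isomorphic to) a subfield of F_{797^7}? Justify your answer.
No: F_{797^18} is not a subfield of F_{797^7}

F_{p^m} embeds in F_{p^n} iff m | n. Here 18 ∤ 7 (since 7 = 0·18 + 7 with remainder 7 ≠ 0), so F_{797^18} is not a subfield of F_{797^7}. Equivalently: if it were, the tower law would give 18 = [F_{797^18}:F_797] dividing [F_{797^7}:F_797] = 7, contradiction.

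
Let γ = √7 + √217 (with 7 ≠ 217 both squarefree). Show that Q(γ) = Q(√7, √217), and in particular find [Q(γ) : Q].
[Q(γ) : Q] = 4 (equivalently, Q(γ) = Q(√7, √217))

Obviously Q(γ) ⊆ Q(√7, √217), and [Q(√7, √217):Q] = 4 (since 7, 217 are distinct squarefree integers > 1 with 1519 not a perfect square). To show equality we compute the minimal polynomial of γ. From γ = √7 + √217: γ^2 = 7 + 2√(1519) + 217 = 224 + 2√(1519), so γ^2 - 224 = 2√(1519); squaring, (γ^2 - 224)^2 = 4·1519, i.e. γ^4 - 448γ^2 + 50176 - 6076 = 0, i.e. γ^4 - 448γ^2 + 44100 = 0. So γ is a root of x^4 - 448x^2 + 44100. This polynomial is irreducible over Q: it has no rational root (each ±√7 ± √217 is irrational), and any factorization into two quadratics over Q would force √(1519) ∈ Q (pairing opposite roots) or √7, √217 ∈ Q (other pairings), all impossible. Hence [Q(γ):Q] = 4 = [Q(√7, √217):Q], so Q(γ) = Q(√7, √217).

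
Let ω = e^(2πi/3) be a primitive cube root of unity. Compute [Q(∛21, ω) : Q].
[Q(∛21, ω) : Q] = 6

[Q(∛21):Q] = 3 (min poly x^3 - 21, irreducible since 21 is not a perfect cube). [Q(ω):Q] = 2 (min poly x^2 + x + 1). Since Q(∛21) ⊂ R and ω ∉ R, we have ω ∉ Q(∛21), so x^2 + x + 1 remains irreducible over Q(∛21) and [Q(∛21, ω) : Q(∛21)] = 2. By the tower law, [Q(∛21, ω) : Q] = 3 · 2 = 6. (In fact Q(∛21, ω) is the splitting field of x^3 - 21 over Q.)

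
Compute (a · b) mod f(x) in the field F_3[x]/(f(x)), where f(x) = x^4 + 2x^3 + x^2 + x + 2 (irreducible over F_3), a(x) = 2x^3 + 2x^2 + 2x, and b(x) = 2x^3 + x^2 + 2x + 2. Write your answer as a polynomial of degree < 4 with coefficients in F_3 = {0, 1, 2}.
a · b ≡ x^2 + x + 1 (mod f(x))

Multiply in F_3[x]: a(x)·b(x) = (2x^3 + 2x^2 + 2x)·(2x^3 + x^2 + 2x + 2) = x^6 + x^4 + x^3 + 2x^2 + x. This has degree ≥ 4, so divide by f(x) over F_3: x^6 + x^4 + x^3 + 2x^2 + x = (x^2 + x + 1)·(x^4 + 2x^3 + x^2 + x + 2) + (x^2 + x + 1). Hence a·b ≡ x^2 + x + 1 (mod f). (F_3[x]/(f) is a field with 3^4 = 81 elements since f is irreducible of degree 4.)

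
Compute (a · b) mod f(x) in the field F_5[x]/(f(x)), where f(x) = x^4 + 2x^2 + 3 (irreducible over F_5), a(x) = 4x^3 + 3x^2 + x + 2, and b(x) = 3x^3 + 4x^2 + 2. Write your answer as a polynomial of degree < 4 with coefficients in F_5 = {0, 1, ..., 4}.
a · b ≡ 3x^3 + x^2 + 2x + 1 (mod f(x))

Multiply in F_5[x]: a(x)·b(x) = (4x^3 + 3x^2 + x + 2)·(3x^3 + 4x^2 + 2) = 2x^6 + 3x^3 + 4x^2 + 2x + 4. This has degree ≥ 4, so divide by f(x) over F_5: 2x^6 + 3x^3 + 4x^2 + 2x + 4 = (2x^2 + 1)·(x^4 + 2x^2 + 3) + (3x^3 + x^2 + 2x + 1). Hence a·b ≡ 3x^3 + x^2 + 2x + 1 (mod f). (F_5[x]/(f) is a field with 5^4 = 625 elements since f is irreducible of degree 4.)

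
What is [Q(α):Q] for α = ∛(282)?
[Q(α):Q] = 3

The minimal polynomial of α is x^3 - 282, irreducible over Q since 282 is not a perfect cube (so x^3 - 282 has no rational root). Hence [Q(α):Q] = deg(m_α) = 3.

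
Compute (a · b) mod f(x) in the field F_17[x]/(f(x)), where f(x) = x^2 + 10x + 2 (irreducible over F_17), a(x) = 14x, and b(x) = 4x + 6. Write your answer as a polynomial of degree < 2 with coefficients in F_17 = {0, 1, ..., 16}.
a · b ≡ 7 (mod f(x))

Multiply in F_17[x]: a(x)·b(x) = (14x)·(4x + 6) = 5x^2 + 16x. This has degree ≥ 2, so divide by f(x) over F_17: 5x^2 + 16x = (5)·(x^2 + 10x + 2) + (7). Hence a·b ≡ 7 (mod f). (F_17[x]/(f) is a field with 17^2 = 289 elements since f is irreducible of degree 2.)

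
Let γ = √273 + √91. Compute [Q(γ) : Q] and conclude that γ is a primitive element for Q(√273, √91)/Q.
[Q(γ) : Q] = 4 (equivalently, Q(γ) = Q(√273, √91))

Obviously Q(γ) ⊆ Q(√273, √91), and [Q(√273, √91):Q] = 4 (since 273, 91 are distinct squarefree integers > 1 with 24843 not a perfect square). To show equality we compute the minimal polynomial of γ. From γ = √273 + √91: γ^2 = 273 + 2√(24843) + 91 = 364 + 2√(24843), so γ^2 - 364 = 2√(24843); squaring, (γ^2 - 364)^2 = 4·24843, i.e. γ^4 - 728γ^2 + 132496 - 99372 = 0, i.e. γ^4 - 728γ^2 + 33124 = 0. So γ is a root of x^4 - 728x^2 + 33124. This polynomial is irreducible over Q: it has no rational root (each ±√273 ± √91 is irrational), and any factorization into two quadratics over Q would force √(24843) ∈ Q (pairing opposite roots) or √273, √91 ∈ Q (other pairings), all impossible. Hence [Q(γ):Q] = 4 = [Q(√273, √91):Q], so Q(γ) = Q(√273, √91).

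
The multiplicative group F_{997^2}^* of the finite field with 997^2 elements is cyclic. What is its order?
|F_{997^2}^*| = 994008

F_{997^2} has 997^2 = 994009 elements; its multiplicative group consists of all nonzero elements, so |F_{997^2}^*| = 994009 - 1 = 994008. (It is cyclic since any finite subgroup of the multiplicative group of a field is cyclic.)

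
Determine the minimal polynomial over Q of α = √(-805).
m_α(x) = x^2 + 805

α satisfies α^2 + 805 = 0, so x^2 + 805 annihilates α. Since d = -805 is squarefree and ≠ 1, it is not a perfect square in Q, so x^2 + 805 has no rational root and is therefore irreducible over Q (a degree-2 polynomial over a field is irreducible iff it has no root). Hence m_α(x) = x^2 + 805.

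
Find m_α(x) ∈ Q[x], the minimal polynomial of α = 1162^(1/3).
m_α(x) = x^3 - 1162

α satisfies α^3 = 1162, so x^3 - 1162 annihilates α. By the rational root test, a rational root p/q (in lowest terms) of x^3 - 1162 would satisfy p^3 = 1162 q^3, forcing q = 1 and p^3 = 1162; but 1162 is not a perfect cube, contradiction. A monic cubic over Q with no rational root is irreducible (any nontrivial factorization would include a linear factor). Hence x^3 - 1162 is the minimal polynomial of α, and in particular [Q(α):Q] = 3.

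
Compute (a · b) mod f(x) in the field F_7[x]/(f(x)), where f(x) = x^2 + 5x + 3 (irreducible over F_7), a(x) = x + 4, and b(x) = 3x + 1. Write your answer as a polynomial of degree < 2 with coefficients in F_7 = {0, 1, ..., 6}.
a · b ≡ 5x + 2 (mod f(x))

Multiply in F_7[x]: a(x)·b(x) = (x + 4)·(3x + 1) = 3x^2 + 6x + 4. This has degree ≥ 2, so divide by f(x) over F_7: 3x^2 + 6x + 4 = (3)·(x^2 + 5x + 3) + (5x + 2). Hence a·b ≡ 5x + 2 (mod f). (F_7[x]/(f) is a field with 7^2 = 49 elements since f is irreducible of degree 2.)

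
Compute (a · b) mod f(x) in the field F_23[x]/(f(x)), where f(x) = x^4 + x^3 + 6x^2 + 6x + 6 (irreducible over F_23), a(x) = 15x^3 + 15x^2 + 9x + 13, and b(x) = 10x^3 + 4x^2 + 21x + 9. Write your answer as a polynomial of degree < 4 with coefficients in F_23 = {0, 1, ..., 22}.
a · b ≡ 12x^3 + 16x^2 + 20x + 5 (mod f(x))

Multiply in F_23[x]: a(x)·b(x) = (15x^3 + 15x^2 + 9x + 13)·(10x^3 + 4x^2 + 21x + 9) = 12x^6 + 3x^5 + 5x^4 + 18x^3 + 8x^2 + 9x + 2. This has degree ≥ 4, so divide by f(x) over F_23: 12x^6 + 3x^5 + 5x^4 + 18x^3 + 8x^2 + 9x + 2 = (12x^2 + 14x + 11)·(x^4 + x^3 + 6x^2 + 6x + 6) + (12x^3 + 16x^2 + 20x + 5). Hence a·b ≡ 12x^3 + 16x^2 + 20x + 5 (mod f). (F_23[x]/(f) is a field with 23^4 = 279841 elements since f is irreducible of degree 4.)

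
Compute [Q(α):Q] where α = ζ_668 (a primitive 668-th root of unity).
[Q(α):Q] = 332

The minimal polynomial of ζ_668 over Q is the 668-th cyclotomic polynomial Φ_668(x), which is irreducible over Q and has degree φ(668) = 332. Hence [Q(α):Q] = φ(668) = 332.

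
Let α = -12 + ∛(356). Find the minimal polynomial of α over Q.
m_α(x) = x^3 + 36x^2 + 432x + 1372

Set β = α + 12 = ∛(356), so β^3 = 356. Then (α + 12)^3 - 356 = 0, i.e. α is a root of g(x) = (x + 12)^3 - 356 = x^3 + 36x^2 + 432x + 1372. Since g(x) = h(x + 12) where h(x) = x^3 - 356, and h is irreducible over Q (because 356 is not a perfect cube, so h has no rational root, and a monic cubic with no rational root is irreducible), g is also irreducible (irreducibility is preserved under the substitution x → x + 12). Hence m_α(x) = x^3 + 36x^2 + 432x + 1372.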